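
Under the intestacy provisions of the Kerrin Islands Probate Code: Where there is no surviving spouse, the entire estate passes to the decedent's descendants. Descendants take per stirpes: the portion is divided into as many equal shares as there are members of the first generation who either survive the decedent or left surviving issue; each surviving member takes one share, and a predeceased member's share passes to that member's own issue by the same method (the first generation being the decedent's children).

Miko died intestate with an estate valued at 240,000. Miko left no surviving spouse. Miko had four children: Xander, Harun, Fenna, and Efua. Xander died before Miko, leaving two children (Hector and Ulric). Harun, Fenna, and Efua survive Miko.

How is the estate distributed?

The entire 240,000 passes to the descendants.
That amount (240,000) is divided into 4 shares of 60,000: Harun, Fenna, and Efua each take 60,000; Xander's 60,000 share passes to Xander's issue.
Xander's share (60,000) is divided into 2 shares of 30,000: Hector and Ulric each take 30,000.

Hector: 30,000; Ulric: 30,000; Harun: 60,000; Fenna: 60,000; Efua: 60,000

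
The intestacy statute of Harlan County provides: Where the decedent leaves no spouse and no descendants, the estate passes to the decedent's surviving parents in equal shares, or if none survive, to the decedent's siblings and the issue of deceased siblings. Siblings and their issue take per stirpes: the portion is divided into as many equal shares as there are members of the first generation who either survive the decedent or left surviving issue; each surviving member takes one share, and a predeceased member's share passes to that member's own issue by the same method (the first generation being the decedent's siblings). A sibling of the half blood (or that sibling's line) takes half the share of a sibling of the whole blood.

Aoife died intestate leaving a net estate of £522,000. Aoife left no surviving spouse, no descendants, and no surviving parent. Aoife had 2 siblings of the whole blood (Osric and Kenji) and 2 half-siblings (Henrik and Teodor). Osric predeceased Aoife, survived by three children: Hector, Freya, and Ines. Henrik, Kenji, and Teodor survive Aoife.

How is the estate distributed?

Henrik: £87,000; Hector: £58,000; Freya: £58,000; Ines: £58,000; Kenji: £174,000; Teodor: £87,000

The entire £522,000 passes to the siblings and their issue.
Counting each half-blood sibling's line as half a unit, there are 3 units in £522,000, so one unit is £174,000. Whole-blood lines (Osric and Kenji) take £174,000 each; half-blood lines (Henrik and Teodor) take £87,000 each.
Osric's share (£174,000) is divided into 3 shares of £58,000: Hector, Freya, and Ines each take £58,000.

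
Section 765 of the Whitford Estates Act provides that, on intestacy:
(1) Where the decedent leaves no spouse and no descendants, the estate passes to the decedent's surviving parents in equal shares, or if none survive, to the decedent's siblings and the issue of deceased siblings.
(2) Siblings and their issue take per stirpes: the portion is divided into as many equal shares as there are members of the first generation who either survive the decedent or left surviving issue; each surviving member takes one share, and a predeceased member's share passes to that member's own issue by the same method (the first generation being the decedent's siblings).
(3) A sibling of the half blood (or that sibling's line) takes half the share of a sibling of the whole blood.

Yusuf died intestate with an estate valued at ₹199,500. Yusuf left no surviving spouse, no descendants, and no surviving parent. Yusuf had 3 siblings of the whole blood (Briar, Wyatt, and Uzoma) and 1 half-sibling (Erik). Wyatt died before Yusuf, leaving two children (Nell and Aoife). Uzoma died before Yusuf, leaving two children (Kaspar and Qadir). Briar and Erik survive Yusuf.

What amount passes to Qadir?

Qadir receives ₹28,500.

The entire ₹199,500 passes to the siblings and their issue.
Counting each half-blood sibling's line as half a unit, there are 7/2 units in ₹199,500, so one unit is ₹57,000. Whole-blood lines (Briar, Wyatt, and Uzoma) take ₹57,000 each; half-blood lines (Erik) take ₹28,500 each.
Wyatt's share (₹57,000) is divided into 2 shares of ₹28,500: Nell and Aoife each take ₹28,500.
Uzoma's share (₹57,000) is divided into 2 shares of ₹28,500: Kaspar and Qadir each take ₹28,500.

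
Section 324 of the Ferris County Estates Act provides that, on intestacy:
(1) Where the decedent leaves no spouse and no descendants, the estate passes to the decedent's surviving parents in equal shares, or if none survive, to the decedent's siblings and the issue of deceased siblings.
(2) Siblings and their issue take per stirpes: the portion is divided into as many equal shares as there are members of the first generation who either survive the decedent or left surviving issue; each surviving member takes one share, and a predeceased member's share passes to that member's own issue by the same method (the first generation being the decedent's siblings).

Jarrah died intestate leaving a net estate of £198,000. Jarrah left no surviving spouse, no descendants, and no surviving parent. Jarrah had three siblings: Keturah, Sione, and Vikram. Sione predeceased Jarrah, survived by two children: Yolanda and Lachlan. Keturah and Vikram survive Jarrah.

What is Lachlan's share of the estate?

Lachlan receives £33,000.

The entire £198,000 passes to the siblings and their issue.
That amount (£198,000) is divided into 3 shares of £66,000: Keturah and Vikram each take £66,000; Sione's £66,000 share passes to Sione's issue.
Sione's share (£66,000) is divided into 2 shares of £33,000: Yolanda and Lachlan each take £33,000.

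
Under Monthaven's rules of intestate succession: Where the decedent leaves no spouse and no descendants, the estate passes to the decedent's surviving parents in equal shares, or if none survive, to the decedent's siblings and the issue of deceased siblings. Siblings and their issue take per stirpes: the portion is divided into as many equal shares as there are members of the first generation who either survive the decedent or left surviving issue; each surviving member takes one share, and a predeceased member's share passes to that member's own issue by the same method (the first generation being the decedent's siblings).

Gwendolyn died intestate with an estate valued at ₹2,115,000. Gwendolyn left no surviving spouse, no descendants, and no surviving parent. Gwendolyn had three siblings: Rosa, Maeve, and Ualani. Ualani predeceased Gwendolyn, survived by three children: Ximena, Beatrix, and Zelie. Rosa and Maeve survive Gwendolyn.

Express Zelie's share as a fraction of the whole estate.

Zelie receives 1/9 of the estate.

The entire ₹2,115,000 passes to the siblings and their issue.
That amount (₹2,115,000) is divided into 3 shares of ₹705,000: Rosa and Maeve each take ₹705,000; Ualani's ₹705,000 share passes to Ualani's issue.
Ualani's share (₹705,000) is divided into 3 shares of ₹235,000: Ximena, Beatrix, and Zelie each take ₹235,000.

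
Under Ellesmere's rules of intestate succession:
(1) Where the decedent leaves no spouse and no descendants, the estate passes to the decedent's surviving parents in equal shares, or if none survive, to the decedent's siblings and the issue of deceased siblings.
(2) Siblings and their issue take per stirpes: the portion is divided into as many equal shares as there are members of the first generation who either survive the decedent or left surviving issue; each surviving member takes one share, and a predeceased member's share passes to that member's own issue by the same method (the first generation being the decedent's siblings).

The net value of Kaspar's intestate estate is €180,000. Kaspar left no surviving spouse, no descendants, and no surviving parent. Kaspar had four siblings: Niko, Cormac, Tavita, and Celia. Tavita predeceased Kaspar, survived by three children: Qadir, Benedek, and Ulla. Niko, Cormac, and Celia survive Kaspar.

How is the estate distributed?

The entire €180,000 passes to the siblings and their issue.
That amount (€180,000) is divided into 4 shares of €45,000: Niko, Cormac, and Celia each take €45,000; Tavita's €45,000 share passes to Tavita's issue.
Tavita's share (€45,000) is divided into 3 shares of €15,000: Qadir, Benedek, and Ulla each take €15,000.

Niko: €45,000; Cormac: €45,000; Qadir: €15,000; Benedek: €15,000; Ulla: €15,000; Celia: €45,000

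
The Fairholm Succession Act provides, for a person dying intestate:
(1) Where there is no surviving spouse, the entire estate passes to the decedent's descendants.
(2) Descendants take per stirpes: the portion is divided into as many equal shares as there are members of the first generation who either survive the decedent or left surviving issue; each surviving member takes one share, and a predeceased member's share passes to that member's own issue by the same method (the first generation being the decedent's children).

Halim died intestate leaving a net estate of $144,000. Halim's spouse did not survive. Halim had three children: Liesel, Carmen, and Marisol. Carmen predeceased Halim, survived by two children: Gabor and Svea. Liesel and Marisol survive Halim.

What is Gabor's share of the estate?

Gabor receives $24,000.

The entire $144,000 passes to the descendants.
That amount ($144,000) is divided into 3 shares of $48,000: Liesel and Marisol each take $48,000; Carmen's $48,000 share passes to Carmen's issue.
Carmen's share ($48,000) is divided into 2 shares of $24,000: Gabor and Svea each take $24,000.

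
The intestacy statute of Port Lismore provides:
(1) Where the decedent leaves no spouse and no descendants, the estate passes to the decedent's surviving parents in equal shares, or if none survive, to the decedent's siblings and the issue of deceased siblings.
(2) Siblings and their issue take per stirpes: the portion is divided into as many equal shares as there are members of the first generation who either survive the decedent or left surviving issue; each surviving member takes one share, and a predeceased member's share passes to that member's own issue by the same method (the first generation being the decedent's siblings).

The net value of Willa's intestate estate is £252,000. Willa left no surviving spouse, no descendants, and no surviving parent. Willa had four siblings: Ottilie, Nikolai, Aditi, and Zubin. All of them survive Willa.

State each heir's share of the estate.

Ottilie: £63,000; Nikolai: £63,000; Aditi: £63,000; Zubin: £63,000

The entire £252,000 passes to the siblings and their issue.
That amount (£252,000) is divided into 4 shares of £63,000: Ottilie, Nikolai, Aditi, and Zubin each take £63,000.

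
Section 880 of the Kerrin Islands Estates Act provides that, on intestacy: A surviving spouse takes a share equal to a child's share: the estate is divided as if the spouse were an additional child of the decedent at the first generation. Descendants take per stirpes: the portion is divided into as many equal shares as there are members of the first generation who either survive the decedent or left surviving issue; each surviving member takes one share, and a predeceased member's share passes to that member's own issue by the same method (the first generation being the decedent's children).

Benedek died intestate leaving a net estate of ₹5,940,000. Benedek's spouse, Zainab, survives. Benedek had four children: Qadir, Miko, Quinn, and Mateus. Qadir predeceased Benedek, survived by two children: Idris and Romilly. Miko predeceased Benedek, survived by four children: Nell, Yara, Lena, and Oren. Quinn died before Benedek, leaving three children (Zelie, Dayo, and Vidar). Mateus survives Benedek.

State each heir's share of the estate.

Zainab: ₹1,188,000; Idris: ₹594,000; Romilly: ₹594,000; Nell: ₹297,000; Yara: ₹297,000; Lena: ₹297,000; Oren: ₹297,000; Zelie: ₹396,000; Dayo: ₹396,000; Vidar: ₹396,000; Mateus: ₹1,188,000

The spouse counts as an additional share at the children's level, so there are 5 primary shares of ₹1,188,000. Zainab takes one such share (₹1,188,000).
The children's combined portion (₹4,752,000) is divided into 4 shares of ₹1,188,000: Mateus takes ₹1,188,000; Qadir's ₹1,188,000 share passes to Qadir's issue; Miko's ₹1,188,000 share passes to Miko's issue; Quinn's ₹1,188,000 share passes to Quinn's issue.
Qadir's share (₹1,188,000) is divided into 2 shares of ₹594,000: Idris and Romilly each take ₹594,000.
Miko's share (₹1,188,000) is divided into 4 shares of ₹297,000: Nell, Yara, Lena, and Oren each take ₹297,000.
Quinn's share (₹1,188,000) is divided into 3 shares of ₹396,000: Zelie, Dayo, and Vidar each take ₹396,000.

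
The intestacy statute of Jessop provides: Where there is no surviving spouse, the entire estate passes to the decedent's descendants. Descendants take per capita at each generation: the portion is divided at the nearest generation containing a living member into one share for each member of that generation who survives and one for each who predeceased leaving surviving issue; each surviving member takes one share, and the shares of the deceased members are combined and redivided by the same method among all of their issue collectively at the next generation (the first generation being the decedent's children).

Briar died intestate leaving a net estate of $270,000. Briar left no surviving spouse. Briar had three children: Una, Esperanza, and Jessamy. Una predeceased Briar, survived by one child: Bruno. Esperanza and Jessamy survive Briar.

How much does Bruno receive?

Bruno receives $90,000.

The entire $270,000 passes to the descendants.
That amount ($270,000) is divided at the children's generation into 3 shares of $90,000. Esperanza and Jessamy each take $90,000. The remaining share for the deceased Una ($90,000) is carried to the next generation.
That pool ($90,000) passes entirely to Bruno, the sole taker at the grandchildren's generation.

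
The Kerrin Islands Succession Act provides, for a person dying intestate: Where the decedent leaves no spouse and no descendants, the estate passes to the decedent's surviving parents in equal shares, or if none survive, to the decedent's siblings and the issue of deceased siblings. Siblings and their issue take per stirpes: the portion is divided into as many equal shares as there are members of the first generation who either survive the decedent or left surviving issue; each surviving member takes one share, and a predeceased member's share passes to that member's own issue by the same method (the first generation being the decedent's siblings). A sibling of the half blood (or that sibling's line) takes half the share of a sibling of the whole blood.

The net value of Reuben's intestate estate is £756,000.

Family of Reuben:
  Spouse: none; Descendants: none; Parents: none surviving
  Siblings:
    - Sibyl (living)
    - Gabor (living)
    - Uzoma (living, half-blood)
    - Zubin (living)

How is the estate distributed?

The entire £756,000 passes to the siblings and their issue.
Counting each half-blood sibling's line as half a unit, there are 7/2 units in £756,000, so one unit is £216,000. Whole-blood lines (Sibyl, Gabor, and Zubin) take £216,000 each; half-blood lines (Uzoma) take £108,000 each.

Sibyl: £216,000; Gabor: £216,000; Uzoma: £108,000; Zubin: £216,000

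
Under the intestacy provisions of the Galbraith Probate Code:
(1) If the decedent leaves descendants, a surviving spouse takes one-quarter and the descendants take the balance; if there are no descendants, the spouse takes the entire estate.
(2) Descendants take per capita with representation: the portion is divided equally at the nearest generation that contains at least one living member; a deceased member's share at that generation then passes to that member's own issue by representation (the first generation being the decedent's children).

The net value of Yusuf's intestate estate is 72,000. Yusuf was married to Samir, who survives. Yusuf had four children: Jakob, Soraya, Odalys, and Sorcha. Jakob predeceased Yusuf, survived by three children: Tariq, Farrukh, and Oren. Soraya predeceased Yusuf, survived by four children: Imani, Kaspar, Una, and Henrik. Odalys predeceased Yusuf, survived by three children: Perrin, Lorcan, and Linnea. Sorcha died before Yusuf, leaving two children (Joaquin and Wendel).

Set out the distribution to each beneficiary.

Samir takes one-quarter of 72,000 = 18,000. The remaining 54,000 passes to the descendants.
No child survives, so the initial division is made at the grandchildren's generation.
The descendants' portion (54,000) is divided into 12 shares of 4,500: Tariq, Farrukh, Oren, Imani, Kaspar, Una, Henrik, Perrin, Lorcan, Linnea, Joaquin, and Wendel each take 4,500.

Samir: 18,000; Tariq: 4,500; Farrukh: 4,500; Oren: 4,500; Imani: 4,500; Kaspar: 4,500; Una: 4,500; Henrik: 4,500; Perrin: 4,500; Lorcan: 4,500; Linnea: 4,500; Joaquin: 4,500; Wendel: 4,500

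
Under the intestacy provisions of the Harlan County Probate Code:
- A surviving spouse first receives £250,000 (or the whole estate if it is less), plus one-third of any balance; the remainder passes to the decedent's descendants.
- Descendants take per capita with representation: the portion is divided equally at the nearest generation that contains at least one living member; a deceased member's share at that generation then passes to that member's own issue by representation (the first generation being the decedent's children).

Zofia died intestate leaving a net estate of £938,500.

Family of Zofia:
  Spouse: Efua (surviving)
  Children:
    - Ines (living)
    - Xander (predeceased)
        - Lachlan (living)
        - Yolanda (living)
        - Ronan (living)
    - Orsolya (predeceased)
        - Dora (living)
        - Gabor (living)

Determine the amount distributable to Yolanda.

Yolanda receives £51,000.

Efua first takes £250,000, leaving a balance of £688,500. Efua then takes one-third of the balance (£229,500), for a total of £479,500. The remaining £459,000 passes to the descendants.
The descendants' portion (£459,000) is divided into 3 shares of £153,000: Ines takes £153,000; Xander's £153,000 share passes to Xander's issue; Orsolya's £153,000 share passes to Orsolya's issue.
Xander's share (£153,000) is divided into 3 shares of £51,000: Lachlan, Yolanda, and Ronan each take £51,000.
Orsolya's share (£153,000) is divided into 2 shares of £76,500: Dora and Gabor each take £76,500.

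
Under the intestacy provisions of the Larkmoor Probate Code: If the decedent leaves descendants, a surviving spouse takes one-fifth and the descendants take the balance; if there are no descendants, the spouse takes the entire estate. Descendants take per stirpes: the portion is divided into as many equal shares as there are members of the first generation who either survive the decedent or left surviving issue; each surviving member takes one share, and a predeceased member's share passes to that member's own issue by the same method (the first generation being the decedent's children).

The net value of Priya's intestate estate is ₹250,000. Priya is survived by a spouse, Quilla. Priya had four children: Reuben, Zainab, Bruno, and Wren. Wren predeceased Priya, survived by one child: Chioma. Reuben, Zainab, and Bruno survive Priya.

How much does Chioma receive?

Quilla takes one-fifth of ₹250,000 = ₹50,000. The remaining ₹200,000 passes to the descendants.
The descendants' portion (₹200,000) is divided into 4 shares of ₹50,000: Reuben, Zainab, and Bruno each take ₹50,000; Wren's ₹50,000 share passes to Wren's issue.
Wren's share (₹50,000) passes entirely to Chioma.

Chioma receives ₹50,000.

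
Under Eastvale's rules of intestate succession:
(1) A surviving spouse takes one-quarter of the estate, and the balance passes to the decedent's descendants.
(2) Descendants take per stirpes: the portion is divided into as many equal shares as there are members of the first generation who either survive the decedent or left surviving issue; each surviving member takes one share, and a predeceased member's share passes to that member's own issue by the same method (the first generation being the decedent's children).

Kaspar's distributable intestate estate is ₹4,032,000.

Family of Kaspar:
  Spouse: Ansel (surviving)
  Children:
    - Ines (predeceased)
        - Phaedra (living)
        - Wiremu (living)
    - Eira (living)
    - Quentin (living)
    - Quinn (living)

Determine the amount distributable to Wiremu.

Ansel takes one-quarter of ₹4,032,000 = ₹1,008,000. The remaining ₹3,024,000 passes to the descendants.
The descendants' portion (₹3,024,000) is divided into 4 shares of ₹756,000: Eira, Quentin, and Quinn each take ₹756,000; Ines's ₹756,000 share passes to Ines's issue.
Ines's share (₹756,000) is divided into 2 shares of ₹378,000: Phaedra and Wiremu each take ₹378,000.

Wiremu receives ₹378,000.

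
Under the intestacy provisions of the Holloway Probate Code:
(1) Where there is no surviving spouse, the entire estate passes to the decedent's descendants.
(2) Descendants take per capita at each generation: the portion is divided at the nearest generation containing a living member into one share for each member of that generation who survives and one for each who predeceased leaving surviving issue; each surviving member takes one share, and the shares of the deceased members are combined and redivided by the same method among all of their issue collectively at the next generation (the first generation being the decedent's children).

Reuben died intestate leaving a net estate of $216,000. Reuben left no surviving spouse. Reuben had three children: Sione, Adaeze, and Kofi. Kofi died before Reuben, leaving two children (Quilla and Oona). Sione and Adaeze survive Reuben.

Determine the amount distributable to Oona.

Oona receives $36,000.

The entire $216,000 passes to the descendants.
That amount ($216,000) is divided at the children's generation into 3 shares of $72,000. Sione and Adaeze each take $72,000. The remaining share for the deceased Kofi ($72,000) is carried to the next generation.
That pool ($72,000) is divided at the grandchildren's generation equally among Quilla and Oona: $36,000 each.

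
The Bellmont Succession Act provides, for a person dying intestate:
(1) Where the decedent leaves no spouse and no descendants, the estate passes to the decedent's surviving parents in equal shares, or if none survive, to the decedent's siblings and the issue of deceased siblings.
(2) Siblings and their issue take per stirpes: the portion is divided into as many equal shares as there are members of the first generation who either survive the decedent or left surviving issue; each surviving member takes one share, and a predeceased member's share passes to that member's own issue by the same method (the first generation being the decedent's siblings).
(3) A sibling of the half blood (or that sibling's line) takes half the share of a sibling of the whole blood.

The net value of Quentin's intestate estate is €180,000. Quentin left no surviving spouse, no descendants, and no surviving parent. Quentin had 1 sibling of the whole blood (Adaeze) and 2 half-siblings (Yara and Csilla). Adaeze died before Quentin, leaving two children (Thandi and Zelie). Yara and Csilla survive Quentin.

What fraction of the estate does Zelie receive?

The entire €180,000 passes to the siblings and their issue.
Counting each half-blood sibling's line as half a unit, there are 2 units in €180,000, so one unit is €90,000. Whole-blood lines (Adaeze) take €90,000 each; half-blood lines (Yara and Csilla) take €45,000 each.
Adaeze's share (€90,000) is divided into 2 shares of €45,000: Thandi and Zelie each take €45,000.

Zelie receives 1/4 of the estate.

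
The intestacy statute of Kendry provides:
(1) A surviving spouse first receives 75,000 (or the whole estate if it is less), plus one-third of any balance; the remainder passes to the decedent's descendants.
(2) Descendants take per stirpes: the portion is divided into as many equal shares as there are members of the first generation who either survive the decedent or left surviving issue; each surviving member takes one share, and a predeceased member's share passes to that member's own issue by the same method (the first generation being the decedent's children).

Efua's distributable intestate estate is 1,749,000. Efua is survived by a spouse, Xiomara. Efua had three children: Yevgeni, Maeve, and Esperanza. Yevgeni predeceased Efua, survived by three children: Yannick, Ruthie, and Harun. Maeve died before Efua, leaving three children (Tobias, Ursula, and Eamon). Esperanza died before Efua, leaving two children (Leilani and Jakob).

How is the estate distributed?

Xiomara first takes 75,000, leaving a balance of 1,674,000. Xiomara then takes one-third of the balance (558,000), for a total of 633,000. The remaining 1,116,000 passes to the descendants.
The descendants' portion (1,116,000) is divided into 3 shares of 372,000: Yevgeni's 372,000 share passes to Yevgeni's issue; Maeve's 372,000 share passes to Maeve's issue; Esperanza's 372,000 share passes to Esperanza's issue.
Yevgeni's share (372,000) is divided into 3 shares of 124,000: Yannick, Ruthie, and Harun each take 124,000.
Maeve's share (372,000) is divided into 3 shares of 124,000: Tobias, Ursula, and Eamon each take 124,000.
Esperanza's share (372,000) is divided into 2 shares of 186,000: Leilani and Jakob each take 186,000.

Xiomara: 633,000; Yannick: 124,000; Ruthie: 124,000; Harun: 124,000; Tobias: 124,000; Ursula: 124,000; Eamon: 124,000; Leilani: 186,000; Jakob: 186,000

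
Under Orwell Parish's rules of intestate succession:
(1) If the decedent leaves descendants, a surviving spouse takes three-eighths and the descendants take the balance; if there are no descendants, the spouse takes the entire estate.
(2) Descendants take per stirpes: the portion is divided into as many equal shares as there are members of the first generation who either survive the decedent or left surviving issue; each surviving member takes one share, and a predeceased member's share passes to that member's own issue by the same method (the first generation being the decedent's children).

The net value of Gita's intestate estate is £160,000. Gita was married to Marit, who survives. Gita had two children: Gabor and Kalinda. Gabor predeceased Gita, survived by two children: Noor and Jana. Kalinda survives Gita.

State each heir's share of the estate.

Marit: £60,000; Noor: £25,000; Jana: £25,000; Kalinda: £50,000

Marit takes three-eighths of £160,000 = £60,000. The remaining £100,000 passes to the descendants.
The descendants' portion (£100,000) is divided into 2 shares of £50,000: Kalinda takes £50,000; Gabor's £50,000 share passes to Gabor's issue.
Gabor's share (£50,000) is divided into 2 shares of £25,000: Noor and Jana each take £25,000.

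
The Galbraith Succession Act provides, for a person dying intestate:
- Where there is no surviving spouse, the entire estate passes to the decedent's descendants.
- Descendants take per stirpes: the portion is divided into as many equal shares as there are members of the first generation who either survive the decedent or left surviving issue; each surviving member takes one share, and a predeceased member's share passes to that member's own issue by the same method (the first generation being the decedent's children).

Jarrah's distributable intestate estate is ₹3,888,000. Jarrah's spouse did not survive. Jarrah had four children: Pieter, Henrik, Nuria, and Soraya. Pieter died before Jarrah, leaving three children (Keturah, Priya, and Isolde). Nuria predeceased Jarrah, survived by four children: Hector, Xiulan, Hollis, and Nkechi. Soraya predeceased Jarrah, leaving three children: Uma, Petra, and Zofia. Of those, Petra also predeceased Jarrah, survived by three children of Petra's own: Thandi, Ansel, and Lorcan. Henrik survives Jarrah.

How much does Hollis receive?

The entire ₹3,888,000 passes to the descendants.
That amount (₹3,888,000) is divided into 4 shares of ₹972,000: Henrik takes ₹972,000; Pieter's ₹972,000 share passes to Pieter's issue; Nuria's ₹972,000 share passes to Nuria's issue; Soraya's ₹972,000 share passes to Soraya's issue.
Pieter's share (₹972,000) is divided into 3 shares of ₹324,000: Keturah, Priya, and Isolde each take ₹324,000.
Nuria's share (₹972,000) is divided into 4 shares of ₹243,000: Hector, Xiulan, Hollis, and Nkechi each take ₹243,000.
Soraya's share (₹972,000) is divided into 3 shares of ₹324,000: Uma and Zofia each take ₹324,000; Petra's ₹324,000 share passes to Petra's issue.
Petra's share (₹324,000) is divided into 3 shares of ₹108,000: Thandi, Ansel, and Lorcan each take ₹108,000.

Hollis receives ₹243,000.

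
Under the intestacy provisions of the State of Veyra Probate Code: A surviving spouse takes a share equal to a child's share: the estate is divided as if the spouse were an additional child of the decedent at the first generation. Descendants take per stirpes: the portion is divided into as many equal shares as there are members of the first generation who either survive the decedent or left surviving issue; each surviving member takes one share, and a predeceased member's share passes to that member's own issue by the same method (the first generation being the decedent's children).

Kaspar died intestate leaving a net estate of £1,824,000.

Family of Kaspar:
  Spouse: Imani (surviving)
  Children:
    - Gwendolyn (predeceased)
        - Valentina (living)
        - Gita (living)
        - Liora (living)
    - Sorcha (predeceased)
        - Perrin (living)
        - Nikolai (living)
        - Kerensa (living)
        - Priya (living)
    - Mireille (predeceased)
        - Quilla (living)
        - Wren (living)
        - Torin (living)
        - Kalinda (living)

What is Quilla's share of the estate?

The spouse counts as an additional share at the children's level, so there are 4 primary shares of £456,000. Imani takes one such share (£456,000).
The children's combined portion (£1,368,000) is divided into 3 shares of £456,000: Gwendolyn's £456,000 share passes to Gwendolyn's issue; Sorcha's £456,000 share passes to Sorcha's issue; Mireille's £456,000 share passes to Mireille's issue.
Gwendolyn's share (£456,000) is divided into 3 shares of £152,000: Valentina, Gita, and Liora each take £152,000.
Sorcha's share (£456,000) is divided into 4 shares of £114,000: Perrin, Nikolai, Kerensa, and Priya each take £114,000.
Mireille's share (£456,000) is divided into 4 shares of £114,000: Quilla, Wren, Torin, and Kalinda each take £114,000.

Quilla receives £114,000.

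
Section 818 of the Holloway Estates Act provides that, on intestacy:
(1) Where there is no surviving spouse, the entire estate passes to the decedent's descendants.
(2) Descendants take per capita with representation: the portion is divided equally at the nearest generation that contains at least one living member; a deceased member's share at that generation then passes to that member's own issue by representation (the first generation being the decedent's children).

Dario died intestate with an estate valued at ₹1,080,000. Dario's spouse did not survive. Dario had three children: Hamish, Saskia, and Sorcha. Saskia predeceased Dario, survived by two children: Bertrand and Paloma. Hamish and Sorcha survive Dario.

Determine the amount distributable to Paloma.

The entire ₹1,080,000 passes to the descendants.
That amount (₹1,080,000) is divided into 3 shares of ₹360,000: Hamish and Sorcha each take ₹360,000; Saskia's ₹360,000 share passes to Saskia's issue.
Saskia's share (₹360,000) is divided into 2 shares of ₹180,000: Bertrand and Paloma each take ₹180,000.

Paloma receives ₹180,000.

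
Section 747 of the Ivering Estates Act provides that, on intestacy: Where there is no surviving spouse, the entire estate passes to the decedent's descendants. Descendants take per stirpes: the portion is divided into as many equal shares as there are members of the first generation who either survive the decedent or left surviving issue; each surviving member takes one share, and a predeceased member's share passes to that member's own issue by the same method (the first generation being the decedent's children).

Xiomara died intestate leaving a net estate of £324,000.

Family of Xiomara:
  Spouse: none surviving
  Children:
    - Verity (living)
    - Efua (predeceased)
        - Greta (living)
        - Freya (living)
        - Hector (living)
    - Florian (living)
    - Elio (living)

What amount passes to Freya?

Freya receives £27,000.

The entire £324,000 passes to the descendants.
That amount (£324,000) is divided into 4 shares of £81,000: Verity, Florian, and Elio each take £81,000; Efua's £81,000 share passes to Efua's issue.
Efua's share (£81,000) is divided into 3 shares of £27,000: Greta, Freya, and Hector each take £27,000.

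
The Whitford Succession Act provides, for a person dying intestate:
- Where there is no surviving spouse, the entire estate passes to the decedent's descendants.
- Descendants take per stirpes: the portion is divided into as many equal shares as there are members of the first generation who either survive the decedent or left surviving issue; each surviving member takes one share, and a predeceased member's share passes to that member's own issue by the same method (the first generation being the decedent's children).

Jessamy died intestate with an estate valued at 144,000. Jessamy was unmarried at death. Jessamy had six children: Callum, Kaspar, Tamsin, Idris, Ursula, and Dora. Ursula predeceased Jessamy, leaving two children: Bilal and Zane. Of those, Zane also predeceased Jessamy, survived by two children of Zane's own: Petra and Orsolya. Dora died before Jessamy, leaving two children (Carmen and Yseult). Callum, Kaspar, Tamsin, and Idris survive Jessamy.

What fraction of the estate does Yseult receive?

Yseult receives 1/12 of the estate.

The entire 144,000 passes to the descendants.
That amount (144,000) is divided into 6 shares of 24,000: Callum, Kaspar, Tamsin, and Idris each take 24,000; Ursula's 24,000 share passes to Ursula's issue; Dora's 24,000 share passes to Dora's issue.
Ursula's share (24,000) is divided into 2 shares of 12,000: Bilal takes 12,000; Zane's 12,000 share passes to Zane's issue.
Zane's share (12,000) is divided into 2 shares of 6,000: Petra and Orsolya each take 6,000.
Dora's share (24,000) is divided into 2 shares of 12,000: Carmen and Yseult each take 12,000.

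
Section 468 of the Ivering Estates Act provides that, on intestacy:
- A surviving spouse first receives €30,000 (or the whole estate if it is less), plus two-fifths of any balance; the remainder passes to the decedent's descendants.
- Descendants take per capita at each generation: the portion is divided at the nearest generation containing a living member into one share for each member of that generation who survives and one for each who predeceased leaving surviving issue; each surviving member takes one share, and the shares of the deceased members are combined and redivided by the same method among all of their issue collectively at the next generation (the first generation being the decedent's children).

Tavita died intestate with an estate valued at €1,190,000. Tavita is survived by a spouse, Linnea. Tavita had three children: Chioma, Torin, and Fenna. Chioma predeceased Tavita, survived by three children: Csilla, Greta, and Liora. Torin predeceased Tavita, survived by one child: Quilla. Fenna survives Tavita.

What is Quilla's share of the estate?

Linnea first takes €30,000, leaving a balance of €1,160,000. Linnea then takes two-fifths of the balance (€464,000), for a total of €494,000. The remaining €696,000 passes to the descendants.
The descendants' portion (€696,000) is divided at the children's generation into 3 shares of €232,000. Fenna takes €232,000. The 2 shares of the deceased (Chioma and Torin) are combined into a pool of €464,000.
That pool (€464,000) is divided at the grandchildren's generation equally among Csilla, Greta, Liora, and Quilla: €116,000 each.

Quilla receives €116,000.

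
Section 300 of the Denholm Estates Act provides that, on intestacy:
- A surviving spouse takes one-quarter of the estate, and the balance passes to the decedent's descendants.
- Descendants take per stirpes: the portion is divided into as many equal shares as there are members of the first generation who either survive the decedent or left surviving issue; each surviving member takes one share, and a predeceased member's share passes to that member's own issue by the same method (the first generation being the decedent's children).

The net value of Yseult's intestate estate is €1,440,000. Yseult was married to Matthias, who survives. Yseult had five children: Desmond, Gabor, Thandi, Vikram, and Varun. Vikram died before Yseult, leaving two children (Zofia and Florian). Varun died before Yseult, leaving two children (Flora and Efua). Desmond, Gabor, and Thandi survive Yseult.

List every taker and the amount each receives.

Matthias takes one-quarter of €1,440,000 = €360,000. The remaining €1,080,000 passes to the descendants.
The descendants' portion (€1,080,000) is divided into 5 shares of €216,000: Desmond, Gabor, and Thandi each take €216,000; Vikram's €216,000 share passes to Vikram's issue; Varun's €216,000 share passes to Varun's issue.
Vikram's share (€216,000) is divided into 2 shares of €108,000: Zofia and Florian each take €108,000.
Varun's share (€216,000) is divided into 2 shares of €108,000: Flora and Efua each take €108,000.

Matthias: €360,000; Desmond: €216,000; Gabor: €216,000; Thandi: €216,000; Zofia: €108,000; Florian: €108,000; Flora: €108,000; Efua: €108,000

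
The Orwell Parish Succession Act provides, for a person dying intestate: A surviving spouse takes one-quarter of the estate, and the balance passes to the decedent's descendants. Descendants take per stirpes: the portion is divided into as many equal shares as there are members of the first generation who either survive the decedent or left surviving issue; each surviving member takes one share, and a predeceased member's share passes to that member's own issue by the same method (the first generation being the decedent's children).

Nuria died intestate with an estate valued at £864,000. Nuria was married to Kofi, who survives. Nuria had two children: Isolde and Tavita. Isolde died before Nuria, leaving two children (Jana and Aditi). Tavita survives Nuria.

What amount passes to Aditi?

Kofi takes one-quarter of £864,000 = £216,000. The remaining £648,000 passes to the descendants.
The descendants' portion (£648,000) is divided into 2 shares of £324,000: Tavita takes £324,000; Isolde's £324,000 share passes to Isolde's issue.
Isolde's share (£324,000) is divided into 2 shares of £162,000: Jana and Aditi each take £162,000.

Aditi receives £162,000.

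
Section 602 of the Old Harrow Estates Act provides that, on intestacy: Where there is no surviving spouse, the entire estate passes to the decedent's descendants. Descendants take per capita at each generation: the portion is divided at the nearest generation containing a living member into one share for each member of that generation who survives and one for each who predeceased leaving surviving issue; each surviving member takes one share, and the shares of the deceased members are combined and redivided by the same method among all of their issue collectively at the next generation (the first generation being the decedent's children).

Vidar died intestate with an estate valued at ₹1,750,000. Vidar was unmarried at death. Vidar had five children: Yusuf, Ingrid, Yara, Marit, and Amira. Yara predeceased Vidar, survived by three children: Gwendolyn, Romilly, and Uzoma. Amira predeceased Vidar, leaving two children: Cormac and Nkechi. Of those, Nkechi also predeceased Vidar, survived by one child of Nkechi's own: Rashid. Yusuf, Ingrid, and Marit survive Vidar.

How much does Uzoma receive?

Uzoma receives ₹140,000.

The entire ₹1,750,000 passes to the descendants.
That amount (₹1,750,000) is divided at the children's generation into 5 shares of ₹350,000. Yusuf, Ingrid, and Marit each take ₹350,000. The 2 shares of the deceased (Yara and Amira) are combined into a pool of ₹700,000.
That pool (₹700,000) is divided at the grandchildren's generation into 5 shares of ₹140,000. Gwendolyn, Romilly, Uzoma, and Cormac each take ₹140,000. The remaining share for the deceased Nkechi (₹140,000) is carried to the next generation.
That pool (₹140,000) passes entirely to Rashid, the sole taker at the great-grandchildren's generation.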